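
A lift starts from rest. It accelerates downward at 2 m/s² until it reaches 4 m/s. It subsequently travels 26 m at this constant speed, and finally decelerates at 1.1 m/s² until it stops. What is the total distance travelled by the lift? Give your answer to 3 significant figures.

37.3 m

Phase 1 (accelerating): v₀ = 0 m/s, a = 2 m/s².
v = v₀ + at → t = (4 − 0) / 2 = 2.00 s
v² = v₀² + 2aΔx → Δx = (4² − 0²)/(2·2) = 4.00 m

Phase 2 (constant speed): v₀ = 4.00 m/s, a = 0 m/s².
Constant speed: t = d/v = 26/4.00 = 6.50 s

Phase 3 (decelerating): v₀ = 4.00 m/s, a = -1.1 m/s².
v = v₀ + at → t = (0 − 4.00) / -1.1 = 3.64 s
v² = v₀² + 2aΔx → Δx = (0² − 4.00²)/(2·-1.1) = 7.27 m
Total distance = 4.00 + 26.0 + 7.27 = 37.3 m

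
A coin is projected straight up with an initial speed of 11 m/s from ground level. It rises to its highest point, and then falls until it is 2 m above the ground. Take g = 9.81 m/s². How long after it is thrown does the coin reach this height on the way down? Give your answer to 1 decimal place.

Phase 1 (rising): v₀ = 11.0 m/s, a = -9.81 m/s².
v = v₀ + at → t = (0 − 11.0) / -9.81 = 1.12 s
v² = v₀² + 2aΔx → Δx = (0² − 11.0²)/(2·-9.81) = 6.17 m

Phase 2 (falling): v₀ = 0 m/s, a = -9.81 m/s².
Falls 4.17 m from rest: t = √(2·4.17/9.81) = 0.922 s; v = g·t = 9.04 m/s.
Total time = 1.12 + 0.922 = 2.04 s

2.0 s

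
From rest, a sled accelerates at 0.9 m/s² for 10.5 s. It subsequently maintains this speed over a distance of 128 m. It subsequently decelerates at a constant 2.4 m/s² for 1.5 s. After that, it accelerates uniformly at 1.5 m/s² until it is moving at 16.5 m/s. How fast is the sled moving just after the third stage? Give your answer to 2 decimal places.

Phase 1 (accelerating): v₀ = 0 m/s, a = 0.9 m/s².
v = v₀ + at = 0 + (0.9)(10.5) = 9.45 m/s
Δx = v₀t + ½at² = 0·10.5 + 0.5·0.9·10.5² = 49.6 m

Phase 2 (constant speed): v₀ = 9.45 m/s, a = 0 m/s².
Constant speed: t = d/v = 128/9.45 = 13.5 s

Phase 3 (decelerating): v₀ = 9.45 m/s, a = -2.4 m/s².
v = v₀ + at = 9.45 + (-2.4)(1.5) = 5.85 m/s
Δx = v₀t + ½at² = 9.45·1.5 + 0.5·-2.4·1.5² = 11.5 m
Speed at end of phase 3 = 5.85 m/s

5.85 m/s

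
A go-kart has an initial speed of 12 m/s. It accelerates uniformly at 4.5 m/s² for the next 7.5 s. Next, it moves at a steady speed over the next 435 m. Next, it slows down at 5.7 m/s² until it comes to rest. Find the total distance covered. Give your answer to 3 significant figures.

835 m

Phase 1 (accelerating): v₀ = 12.0 m/s, a = 4.5 m/s².
v = v₀ + at = 12.0 + (4.5)(7.5) = 45.8 m/s
Δx = v₀t + ½at² = 12.0·7.5 + 0.5·4.5·7.5² = 217 m

Phase 2 (constant speed): v₀ = 45.8 m/s, a = 0 m/s².
Constant speed: t = d/v = 435/45.8 = 9.51 s

Phase 3 (decelerating): v₀ = 45.8 m/s, a = -5.7 m/s².
v = v₀ + at → t = (0 − 45.8) / -5.7 = 8.03 s
v² = v₀² + 2aΔx → Δx = (0² − 45.8²)/(2·-5.7) = 184 m
Total distance = 217 + 435 + 184 = 835 m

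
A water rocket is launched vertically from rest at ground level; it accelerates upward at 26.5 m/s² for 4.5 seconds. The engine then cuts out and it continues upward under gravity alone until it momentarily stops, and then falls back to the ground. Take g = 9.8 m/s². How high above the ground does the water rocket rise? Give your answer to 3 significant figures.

Phase 1 (powered ascent): v₀ = 0 m/s, a = 26.5 m/s².
v = v₀ + at = 0 + (26.5)(4.5) = 119 m/s
Δx = v₀t + ½at² = 0·4.5 + 0.5·26.5·4.5² = 268 m

Phase 2 (coasting upward): v₀ = 119 m/s, a = -9.8 m/s².
v = v₀ + at → t = (0 − 119) / -9.8 = 12.2 s
v² = v₀² + 2aΔx → Δx = (0² − 119²)/(2·-9.8) = 726 m
Maximum height = 268 + 726 = 994 m

994 m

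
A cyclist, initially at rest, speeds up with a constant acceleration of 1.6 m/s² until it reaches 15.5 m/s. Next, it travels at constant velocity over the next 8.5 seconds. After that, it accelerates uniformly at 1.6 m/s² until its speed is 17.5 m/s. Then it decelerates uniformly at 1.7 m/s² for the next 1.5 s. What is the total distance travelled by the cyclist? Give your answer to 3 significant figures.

252 m

Phase 1 (accelerating): v₀ = 0 m/s, a = 1.6 m/s².
v = v₀ + at → t = (15.5 − 0) / 1.6 = 9.69 s
v² = v₀² + 2aΔx → Δx = (15.5² − 0²)/(2·1.6) = 75.1 m

Phase 2 (constant speed): v₀ = 15.5 m/s, a = 0 m/s².
v = v₀ + at = 15.5 + (0)(8.5) = 15.5 m/s
Δx = v₀t + ½at² = 15.5·8.5 + 0.5·0·8.5² = 132 m

Phase 3 (accelerating): v₀ = 15.5 m/s, a = 1.6 m/s².
v = v₀ + at → t = (17.5 − 15.5) / 1.6 = 1.25 s
v² = v₀² + 2aΔx → Δx = (17.5² − 15.5²)/(2·1.6) = 20.6 m

Phase 4 (decelerating): v₀ = 17.5 m/s, a = -1.7 m/s².
v = v₀ + at = 17.5 + (-1.7)(1.5) = 14.9 m/s
Δx = v₀t + ½at² = 17.5·1.5 + 0.5·-1.7·1.5² = 24.3 m
Total distance = 75.1 + 132 + 20.6 + 24.3 = 252 m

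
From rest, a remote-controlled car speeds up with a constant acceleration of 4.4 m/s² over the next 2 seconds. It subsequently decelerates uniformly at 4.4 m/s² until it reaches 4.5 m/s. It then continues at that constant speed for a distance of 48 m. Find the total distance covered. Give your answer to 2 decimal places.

Phase 1 (accelerating): v₀ = 0 m/s, a = 4.4 m/s².
v = v₀ + at = 0 + (4.4)(2) = 8.80 m/s
Δx = v₀t + ½at² = 0·2 + 0.5·4.4·2² = 8.80 m

Phase 2 (decelerating): v₀ = 8.80 m/s, a = -4.4 m/s².
v = v₀ + at → t = (4.5 − 8.80) / -4.4 = 0.977 s
v² = v₀² + 2aΔx → Δx = (4.5² − 8.80²)/(2·-4.4) = 6.50 m

Phase 3 (constant speed): v₀ = 4.50 m/s, a = 0 m/s².
Constant speed: t = d/v = 48/4.50 = 10.7 s
Total distance = 8.80 + 6.50 + 48.0 = 63.3 m

63.30 m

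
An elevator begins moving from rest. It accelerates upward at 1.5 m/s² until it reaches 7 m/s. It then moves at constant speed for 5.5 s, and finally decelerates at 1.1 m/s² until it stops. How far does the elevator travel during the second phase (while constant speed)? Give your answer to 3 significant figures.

38.5 m

Phase 1 (accelerating): v₀ = 0 m/s, a = 1.5 m/s².
v = v₀ + at → t = (7 − 0) / 1.5 = 4.67 s
v² = v₀² + 2aΔx → Δx = (7² − 0²)/(2·1.5) = 16.3 m

Phase 2 (constant speed): v₀ = 7.00 m/s, a = 0 m/s².
v = v₀ + at = 7.00 + (0)(5.5) = 7.00 m/s
Δx = v₀t + ½at² = 7.00·5.5 + 0.5·0·5.5² = 38.5 m
Distance in phase 2 = 38.5 m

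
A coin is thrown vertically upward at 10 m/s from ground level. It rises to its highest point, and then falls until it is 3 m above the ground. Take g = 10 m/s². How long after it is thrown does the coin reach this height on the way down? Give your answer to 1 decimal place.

1.6 s

Phase 1 (rising): v₀ = 10.0 m/s, a = -10 m/s².
v = v₀ + at → t = (0 − 10.0) / -10 = 1.00 s
v² = v₀² + 2aΔx → Δx = (0² − 10.0²)/(2·-10) = 5.00 m

Phase 2 (falling): v₀ = 0 m/s, a = -10 m/s².
Falls 2.00 m from rest: t = √(2·2.00/10) = 0.632 s; v = g·t = 6.32 m/s.
Total time = 1.00 + 0.632 = 1.63 s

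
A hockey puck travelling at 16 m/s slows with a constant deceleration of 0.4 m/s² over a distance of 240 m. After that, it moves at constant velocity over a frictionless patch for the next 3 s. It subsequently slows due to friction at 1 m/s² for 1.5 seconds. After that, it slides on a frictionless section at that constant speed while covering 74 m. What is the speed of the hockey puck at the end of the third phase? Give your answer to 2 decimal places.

6.50 m/s

Phase 1 (decelerating): v₀ = 16.0 m/s, a = -0.4 m/s².
v² = v₀² + 2aΔx = 16.0² + 2·-0.4·240 = 64.0 → v = 8.00 m/s
t = (v − v₀)/a = (8.00 − 16.0)/-0.4 = 20.0 s

Phase 2 (constant speed): v₀ = 8.00 m/s, a = 0 m/s².
v = v₀ + at = 8.00 + (0)(3) = 8.00 m/s
Δx = v₀t + ½at² = 8.00·3 + 0.5·0·3² = 24.0 m

Phase 3 (decelerating): v₀ = 8.00 m/s, a = -1 m/s².
v = v₀ + at = 8.00 + (-1)(1.5) = 6.50 m/s
Δx = v₀t + ½at² = 8.00·1.5 + 0.5·-1·1.5² = 10.9 m
Speed at end of phase 3 = 6.50 m/s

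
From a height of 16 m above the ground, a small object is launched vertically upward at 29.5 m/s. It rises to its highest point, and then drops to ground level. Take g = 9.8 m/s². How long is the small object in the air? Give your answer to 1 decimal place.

Phase 1 (rising): v₀ = 29.5 m/s, a = -9.8 m/s².
v = v₀ + at → t = (0 − 29.5) / -9.8 = 3.01 s
v² = v₀² + 2aΔx → Δx = (0² − 29.5²)/(2·-9.8) = 44.4 m

Phase 2 (falling): v₀ = 0 m/s, a = -9.8 m/s².
Falls 60.4 m from rest: t = √(2·60.4/9.8) = 3.51 s; v = g·t = 34.4 m/s.
Total time = 3.01 + 3.51 = 6.52 s

6.5 s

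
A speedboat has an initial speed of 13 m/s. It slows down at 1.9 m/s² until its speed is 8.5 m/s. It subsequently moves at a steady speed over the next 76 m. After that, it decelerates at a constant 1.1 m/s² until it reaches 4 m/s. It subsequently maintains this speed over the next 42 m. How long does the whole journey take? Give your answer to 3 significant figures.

25.9 s

Phase 1 (decelerating): v₀ = 13.0 m/s, a = -1.9 m/s².
v = v₀ + at → t = (8.5 − 13.0) / -1.9 = 2.37 s
v² = v₀² + 2aΔx → Δx = (8.5² − 13.0²)/(2·-1.9) = 25.5 m

Phase 2 (constant speed): v₀ = 8.50 m/s, a = 0 m/s².
Constant speed: t = d/v = 76/8.50 = 8.94 s

Phase 3 (decelerating): v₀ = 8.50 m/s, a = -1.1 m/s².
v = v₀ + at → t = (4 − 8.50) / -1.1 = 4.09 s
v² = v₀² + 2aΔx → Δx = (4² − 8.50²)/(2·-1.1) = 25.6 m

Phase 4 (constant speed): v₀ = 4.00 m/s, a = 0 m/s².
Constant speed: t = d/v = 42/4.00 = 10.5 s
Total time = 2.37 + 8.94 + 4.09 + 10.5 = 25.9 s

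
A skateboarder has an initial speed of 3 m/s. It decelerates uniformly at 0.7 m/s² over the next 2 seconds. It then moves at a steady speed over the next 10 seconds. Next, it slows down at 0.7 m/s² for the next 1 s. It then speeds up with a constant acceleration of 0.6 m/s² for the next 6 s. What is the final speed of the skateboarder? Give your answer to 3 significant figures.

Phase 1 (decelerating): v₀ = 3.00 m/s, a = -0.7 m/s².
v = v₀ + at = 3.00 + (-0.7)(2) = 1.60 m/s
Δx = v₀t + ½at² = 3.00·2 + 0.5·-0.7·2² = 4.60 m

Phase 2 (constant speed): v₀ = 1.60 m/s, a = 0 m/s².
v = v₀ + at = 1.60 + (0)(10) = 1.60 m/s
Δx = v₀t + ½at² = 1.60·10 + 0.5·0·10² = 16.0 m

Phase 3 (decelerating): v₀ = 1.60 m/s, a = -0.7 m/s².
v = v₀ + at = 1.60 + (-0.7)(1) = 0.900 m/s
Δx = v₀t + ½at² = 1.60·1 + 0.5·-0.7·1² = 1.25 m

Phase 4 (accelerating): v₀ = 0.900 m/s, a = 0.6 m/s².
v = v₀ + at = 0.900 + (0.6)(6) = 4.50 m/s
Δx = v₀t + ½at² = 0.900·6 + 0.5·0.6·6² = 16.2 m
Final speed = 4.50 m/s

4.50 m/s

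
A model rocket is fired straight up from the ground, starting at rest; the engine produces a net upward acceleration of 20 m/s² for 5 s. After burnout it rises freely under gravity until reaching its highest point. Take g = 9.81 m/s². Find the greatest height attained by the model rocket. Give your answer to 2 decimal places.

Phase 1 (powered ascent): v₀ = 0 m/s, a = 20 m/s².
v = v₀ + at = 0 + (20)(5) = 100 m/s
Δx = v₀t + ½at² = 0·5 + 0.5·20·5² = 250 m

Phase 2 (coasting upward): v₀ = 100 m/s, a = -9.81 m/s².
v = v₀ + at → t = (0 − 100) / -9.81 = 10.2 s
v² = v₀² + 2aΔx → Δx = (0² − 100²)/(2·-9.81) = 510 m
Maximum height = 250 + 510 = 760 m

759.68 m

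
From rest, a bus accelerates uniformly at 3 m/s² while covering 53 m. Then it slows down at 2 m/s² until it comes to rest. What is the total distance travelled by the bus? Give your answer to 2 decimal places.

132.50 m

Phase 1 (accelerating): v₀ = 0 m/s, a = 3 m/s².
v² = v₀² + 2aΔx = 0² + 2·3·53 = 318 → v = 17.8 m/s
t = (v − v₀)/a = (17.8 − 0)/3 = 5.94 s

Phase 2 (decelerating): v₀ = 17.8 m/s, a = -2 m/s².
v = v₀ + at → t = (0 − 17.8) / -2 = 8.92 s
v² = v₀² + 2aΔx → Δx = (0² − 17.8²)/(2·-2) = 79.5 m
Total distance = 53.0 + 79.5 = 132 m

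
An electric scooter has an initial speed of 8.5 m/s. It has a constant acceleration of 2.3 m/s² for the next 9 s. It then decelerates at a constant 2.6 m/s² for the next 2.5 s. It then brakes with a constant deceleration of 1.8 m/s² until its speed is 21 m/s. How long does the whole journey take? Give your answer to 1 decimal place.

12.4 s

Phase 1 (accelerating): v₀ = 8.50 m/s, a = 2.3 m/s².
v = v₀ + at = 8.50 + (2.3)(9) = 29.2 m/s
Δx = v₀t + ½at² = 8.50·9 + 0.5·2.3·9² = 170 m

Phase 2 (decelerating): v₀ = 29.2 m/s, a = -2.6 m/s².
v = v₀ + at = 29.2 + (-2.6)(2.5) = 22.7 m/s
Δx = v₀t + ½at² = 29.2·2.5 + 0.5·-2.6·2.5² = 64.9 m

Phase 3 (decelerating): v₀ = 22.7 m/s, a = -1.8 m/s².
v = v₀ + at → t = (21 − 22.7) / -1.8 = 0.944 s
v² = v₀² + 2aΔx → Δx = (21² − 22.7²)/(2·-1.8) = 20.6 m
Total time = 9.00 + 2.50 + 0.944 = 12.4 s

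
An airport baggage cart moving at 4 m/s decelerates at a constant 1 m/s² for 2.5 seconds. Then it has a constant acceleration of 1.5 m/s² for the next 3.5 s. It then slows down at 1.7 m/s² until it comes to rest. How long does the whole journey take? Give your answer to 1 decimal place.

10.0 s

Phase 1 (decelerating): v₀ = 4.00 m/s, a = -1 m/s².
v = v₀ + at = 4.00 + (-1)(2.5) = 1.50 m/s
Δx = v₀t + ½at² = 4.00·2.5 + 0.5·-1·2.5² = 6.88 m

Phase 2 (accelerating): v₀ = 1.50 m/s, a = 1.5 m/s².
v = v₀ + at = 1.50 + (1.5)(3.5) = 6.75 m/s
Δx = v₀t + ½at² = 1.50·3.5 + 0.5·1.5·3.5² = 14.4 m

Phase 3 (decelerating): v₀ = 6.75 m/s, a = -1.7 m/s².
v = v₀ + at → t = (0 − 6.75) / -1.7 = 3.97 s
v² = v₀² + 2aΔx → Δx = (0² − 6.75²)/(2·-1.7) = 13.4 m
Total time = 2.50 + 3.50 + 3.97 = 9.97 s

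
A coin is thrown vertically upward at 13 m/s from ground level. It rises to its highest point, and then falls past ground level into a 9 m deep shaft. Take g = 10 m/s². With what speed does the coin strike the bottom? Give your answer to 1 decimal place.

Phase 1 (rising): v₀ = 13.0 m/s, a = -10 m/s².
v = v₀ + at → t = (0 − 13.0) / -10 = 1.30 s
v² = v₀² + 2aΔx → Δx = (0² − 13.0²)/(2·-10) = 8.45 m

Phase 2 (falling): v₀ = 0 m/s, a = -10 m/s².
Falls 17.4 m from rest: t = √(2·17.4/10) = 1.87 s; v = g·t = 18.7 m/s.
Final speed = 18.7 m/s

18.7 m/s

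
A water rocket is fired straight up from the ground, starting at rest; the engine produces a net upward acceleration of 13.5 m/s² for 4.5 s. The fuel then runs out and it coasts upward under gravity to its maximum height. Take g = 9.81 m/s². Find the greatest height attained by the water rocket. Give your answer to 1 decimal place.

Phase 1 (powered ascent): v₀ = 0 m/s, a = 13.5 m/s².
v = v₀ + at = 0 + (13.5)(4.5) = 60.8 m/s
Δx = v₀t + ½at² = 0·4.5 + 0.5·13.5·4.5² = 137 m

Phase 2 (coasting upward): v₀ = 60.8 m/s, a = -9.81 m/s².
v = v₀ + at → t = (0 − 60.8) / -9.81 = 6.19 s
v² = v₀² + 2aΔx → Δx = (0² − 60.8²)/(2·-9.81) = 188 m
Maximum height = 137 + 188 = 325 m

324.8 m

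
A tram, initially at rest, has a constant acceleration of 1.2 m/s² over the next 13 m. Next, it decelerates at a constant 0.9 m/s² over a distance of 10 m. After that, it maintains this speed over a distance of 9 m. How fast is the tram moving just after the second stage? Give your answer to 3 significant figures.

Phase 1 (accelerating): v₀ = 0 m/s, a = 1.2 m/s².
v² = v₀² + 2aΔx = 0² + 2·1.2·13 = 31.2 → v = 5.59 m/s
t = (v − v₀)/a = (5.59 − 0)/1.2 = 4.65 s

Phase 2 (decelerating): v₀ = 5.59 m/s, a = -0.9 m/s².
v² = v₀² + 2aΔx = 5.59² + 2·-0.9·10 = 13.2 → v = 3.63 m/s
t = (v − v₀)/a = (3.63 − 5.59)/-0.9 = 2.17 s
Speed at end of phase 2 = 3.63 m/s

3.63 m/s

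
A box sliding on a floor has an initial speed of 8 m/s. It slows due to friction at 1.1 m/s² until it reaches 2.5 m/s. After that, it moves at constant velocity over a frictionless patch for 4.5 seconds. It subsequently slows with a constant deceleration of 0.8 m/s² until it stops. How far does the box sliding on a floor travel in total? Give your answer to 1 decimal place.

Phase 1 (decelerating): v₀ = 8.00 m/s, a = -1.1 m/s².
v = v₀ + at → t = (2.5 − 8.00) / -1.1 = 5.00 s
v² = v₀² + 2aΔx → Δx = (2.5² − 8.00²)/(2·-1.1) = 26.2 m

Phase 2 (constant speed): v₀ = 2.50 m/s, a = 0 m/s².
v = v₀ + at = 2.50 + (0)(4.5) = 2.50 m/s
Δx = v₀t + ½at² = 2.50·4.5 + 0.5·0·4.5² = 11.2 m

Phase 3 (decelerating): v₀ = 2.50 m/s, a = -0.8 m/s².
v = v₀ + at → t = (0 − 2.50) / -0.8 = 3.12 s
v² = v₀² + 2aΔx → Δx = (0² − 2.50²)/(2·-0.8) = 3.91 m
Total distance = 26.2 + 11.2 + 3.91 = 41.4 m

41.4 m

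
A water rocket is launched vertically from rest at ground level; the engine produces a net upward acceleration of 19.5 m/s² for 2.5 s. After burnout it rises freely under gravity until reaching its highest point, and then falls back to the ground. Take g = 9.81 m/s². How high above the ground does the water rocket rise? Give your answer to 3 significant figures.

182 m

Phase 1 (powered ascent): v₀ = 0 m/s, a = 19.5 m/s².
v = v₀ + at = 0 + (19.5)(2.5) = 48.8 m/s
Δx = v₀t + ½at² = 0·2.5 + 0.5·19.5·2.5² = 60.9 m

Phase 2 (coasting upward): v₀ = 48.8 m/s, a = -9.81 m/s².
v = v₀ + at → t = (0 − 48.8) / -9.81 = 4.97 s
v² = v₀² + 2aΔx → Δx = (0² − 48.8²)/(2·-9.81) = 121 m
Maximum height = 60.9 + 121 = 182 m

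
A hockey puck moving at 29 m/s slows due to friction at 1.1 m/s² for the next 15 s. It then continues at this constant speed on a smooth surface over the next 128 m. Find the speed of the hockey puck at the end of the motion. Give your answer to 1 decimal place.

Phase 1 (decelerating): v₀ = 29.0 m/s, a = -1.1 m/s².
v = v₀ + at = 29.0 + (-1.1)(15) = 12.5 m/s
Δx = v₀t + ½at² = 29.0·15 + 0.5·-1.1·15² = 311 m

Phase 2 (constant speed): v₀ = 12.5 m/s, a = 0 m/s².
Constant speed: t = d/v = 128/12.5 = 10.2 s
Final speed = 12.5 m/s

12.5 m/s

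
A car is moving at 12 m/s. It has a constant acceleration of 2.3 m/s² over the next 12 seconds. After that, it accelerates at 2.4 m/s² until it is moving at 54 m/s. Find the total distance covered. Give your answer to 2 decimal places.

Phase 1 (accelerating): v₀ = 12.0 m/s, a = 2.3 m/s².
v = v₀ + at = 12.0 + (2.3)(12) = 39.6 m/s
Δx = v₀t + ½at² = 12.0·12 + 0.5·2.3·12² = 310 m

Phase 2 (accelerating): v₀ = 39.6 m/s, a = 2.4 m/s².
v = v₀ + at → t = (54 − 39.6) / 2.4 = 6.00 s
v² = v₀² + 2aΔx → Δx = (54² − 39.6²)/(2·2.4) = 281 m
Total distance = 310 + 281 = 590 m

590.40 m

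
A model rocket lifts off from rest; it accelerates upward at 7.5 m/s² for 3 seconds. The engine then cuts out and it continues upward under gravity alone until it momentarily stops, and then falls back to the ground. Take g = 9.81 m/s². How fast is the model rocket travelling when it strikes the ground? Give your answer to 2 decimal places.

34.18 m/s

Phase 1 (powered ascent): v₀ = 0 m/s, a = 7.5 m/s².
v = v₀ + at = 0 + (7.5)(3) = 22.5 m/s
Δx = v₀t + ½at² = 0·3 + 0.5·7.5·3² = 33.8 m

Phase 2 (coasting upward): v₀ = 22.5 m/s, a = -9.81 m/s².
v = v₀ + at → t = (0 − 22.5) / -9.81 = 2.29 s
v² = v₀² + 2aΔx → Δx = (0² − 22.5²)/(2·-9.81) = 25.8 m

Phase 3 (free fall): v₀ = 0 m/s, a = -9.81 m/s².
Falls 59.6 m from rest: t = √(2·59.6/9.81) = 3.48 s; v = g·t = 34.2 m/s.
Impact speed = 34.2 m/s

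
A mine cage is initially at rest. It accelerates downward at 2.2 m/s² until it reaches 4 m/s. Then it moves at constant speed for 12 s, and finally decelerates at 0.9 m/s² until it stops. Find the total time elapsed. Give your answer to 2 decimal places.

Phase 1 (accelerating): v₀ = 0 m/s, a = 2.2 m/s².
v = v₀ + at → t = (4 − 0) / 2.2 = 1.82 s
v² = v₀² + 2aΔx → Δx = (4² − 0²)/(2·2.2) = 3.64 m

Phase 2 (constant speed): v₀ = 4.00 m/s, a = 0 m/s².
v = v₀ + at = 4.00 + (0)(12) = 4.00 m/s
Δx = v₀t + ½at² = 4.00·12 + 0.5·0·12² = 48.0 m

Phase 3 (decelerating): v₀ = 4.00 m/s, a = -0.9 m/s².
v = v₀ + at → t = (0 − 4.00) / -0.9 = 4.44 s
v² = v₀² + 2aΔx → Δx = (0² − 4.00²)/(2·-0.9) = 8.89 m
Total time = 1.82 + 12.0 + 4.44 = 18.3 s

18.26 s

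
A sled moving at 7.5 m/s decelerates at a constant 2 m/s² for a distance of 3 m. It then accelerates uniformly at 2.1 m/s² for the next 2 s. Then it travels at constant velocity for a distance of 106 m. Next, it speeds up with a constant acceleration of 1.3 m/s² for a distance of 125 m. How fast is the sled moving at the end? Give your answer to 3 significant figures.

21.0 m/s

Phase 1 (decelerating): v₀ = 7.50 m/s, a = -2 m/s².
v² = v₀² + 2aΔx = 7.50² + 2·-2·3 = 44.2 → v = 6.65 m/s
t = (v − v₀)/a = (6.65 − 7.50)/-2 = 0.424 s

Phase 2 (accelerating): v₀ = 6.65 m/s, a = 2.1 m/s².
v = v₀ + at = 6.65 + (2.1)(2) = 10.9 m/s
Δx = v₀t + ½at² = 6.65·2 + 0.5·2.1·2² = 17.5 m

Phase 3 (constant speed): v₀ = 10.9 m/s, a = 0 m/s².
Constant speed: t = d/v = 106/10.9 = 9.77 s

Phase 4 (accelerating): v₀ = 10.9 m/s, a = 1.3 m/s².
v² = v₀² + 2aΔx = 10.9² + 2·1.3·125 = 443 → v = 21.0 m/s
t = (v − v₀)/a = (21.0 − 10.9)/1.3 = 7.84 s
Final speed = 21.0 m/s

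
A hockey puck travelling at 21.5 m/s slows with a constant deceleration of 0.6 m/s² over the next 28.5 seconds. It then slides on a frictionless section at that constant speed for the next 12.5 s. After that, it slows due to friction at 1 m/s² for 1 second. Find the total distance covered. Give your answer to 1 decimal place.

Phase 1 (decelerating): v₀ = 21.5 m/s, a = -0.6 m/s².
v = v₀ + at = 21.5 + (-0.6)(28.5) = 4.40 m/s
Δx = v₀t + ½at² = 21.5·28.5 + 0.5·-0.6·28.5² = 369 m

Phase 2 (constant speed): v₀ = 4.40 m/s, a = 0 m/s².
v = v₀ + at = 4.40 + (0)(12.5) = 4.40 m/s
Δx = v₀t + ½at² = 4.40·12.5 + 0.5·0·12.5² = 55.0 m

Phase 3 (decelerating): v₀ = 4.40 m/s, a = -1 m/s².
v = v₀ + at = 4.40 + (-1)(1) = 3.40 m/s
Δx = v₀t + ½at² = 4.40·1 + 0.5·-1·1² = 3.90 m
Total distance = 369 + 55.0 + 3.90 = 428 m

428.0 m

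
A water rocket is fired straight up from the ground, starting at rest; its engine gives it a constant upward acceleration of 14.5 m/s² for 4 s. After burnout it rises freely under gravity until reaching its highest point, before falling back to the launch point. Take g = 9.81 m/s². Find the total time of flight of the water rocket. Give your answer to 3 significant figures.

Phase 1 (powered ascent): v₀ = 0 m/s, a = 14.5 m/s².
v = v₀ + at = 0 + (14.5)(4) = 58.0 m/s
Δx = v₀t + ½at² = 0·4 + 0.5·14.5·4² = 116 m

Phase 2 (coasting upward): v₀ = 58.0 m/s, a = -9.81 m/s².
v = v₀ + at → t = (0 − 58.0) / -9.81 = 5.91 s
v² = v₀² + 2aΔx → Δx = (0² − 58.0²)/(2·-9.81) = 171 m

Phase 3 (free fall): v₀ = 0 m/s, a = -9.81 m/s².
Falls 287 m from rest: t = √(2·287/9.81) = 7.66 s; v = g·t = 75.1 m/s.
Total time = 4.00 + 5.91 + 7.66 = 17.6 s

17.6 s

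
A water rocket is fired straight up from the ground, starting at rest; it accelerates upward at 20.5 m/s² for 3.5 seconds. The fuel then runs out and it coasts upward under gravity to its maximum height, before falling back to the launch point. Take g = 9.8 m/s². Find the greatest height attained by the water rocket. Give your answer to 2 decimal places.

Phase 1 (powered ascent): v₀ = 0 m/s, a = 20.5 m/s².
v = v₀ + at = 0 + (20.5)(3.5) = 71.8 m/s
Δx = v₀t + ½at² = 0·3.5 + 0.5·20.5·3.5² = 126 m

Phase 2 (coasting upward): v₀ = 71.8 m/s, a = -9.8 m/s².
v = v₀ + at → t = (0 − 71.8) / -9.8 = 7.32 s
v² = v₀² + 2aΔx → Δx = (0² − 71.8²)/(2·-9.8) = 263 m
Maximum height = 126 + 263 = 388 m

388.22 m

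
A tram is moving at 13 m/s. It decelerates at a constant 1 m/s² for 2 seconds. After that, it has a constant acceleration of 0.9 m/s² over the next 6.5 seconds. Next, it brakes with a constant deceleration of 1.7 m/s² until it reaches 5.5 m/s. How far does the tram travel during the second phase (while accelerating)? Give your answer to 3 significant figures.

Phase 1 (decelerating): v₀ = 13.0 m/s, a = -1 m/s².
v = v₀ + at = 13.0 + (-1)(2) = 11.0 m/s
Δx = v₀t + ½at² = 13.0·2 + 0.5·-1·2² = 24.0 m

Phase 2 (accelerating): v₀ = 11.0 m/s, a = 0.9 m/s².
v = v₀ + at = 11.0 + (0.9)(6.5) = 16.9 m/s
Δx = v₀t + ½at² = 11.0·6.5 + 0.5·0.9·6.5² = 90.5 m
Distance in phase 2 = 90.5 m

90.5 m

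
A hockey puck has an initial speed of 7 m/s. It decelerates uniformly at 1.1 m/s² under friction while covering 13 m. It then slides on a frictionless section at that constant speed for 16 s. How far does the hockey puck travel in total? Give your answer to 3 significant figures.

85.3 m

Phase 1 (decelerating): v₀ = 7.00 m/s, a = -1.1 m/s².
v² = v₀² + 2aΔx = 7.00² + 2·-1.1·13 = 20.4 → v = 4.52 m/s
t = (v − v₀)/a = (4.52 − 7.00)/-1.1 = 2.26 s

Phase 2 (constant speed): v₀ = 4.52 m/s, a = 0 m/s².
v = v₀ + at = 4.52 + (0)(16) = 4.52 m/s
Δx = v₀t + ½at² = 4.52·16 + 0.5·0·16² = 72.3 m
Total distance = 13.0 + 72.3 = 85.3 m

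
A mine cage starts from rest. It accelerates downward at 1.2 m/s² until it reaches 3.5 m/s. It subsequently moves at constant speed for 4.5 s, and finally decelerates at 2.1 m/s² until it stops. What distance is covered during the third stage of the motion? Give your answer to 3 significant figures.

2.92 m

Phase 1 (accelerating): v₀ = 0 m/s, a = 1.2 m/s².
v = v₀ + at → t = (3.5 − 0) / 1.2 = 2.92 s
v² = v₀² + 2aΔx → Δx = (3.5² − 0²)/(2·1.2) = 5.10 m

Phase 2 (constant speed): v₀ = 3.50 m/s, a = 0 m/s².
v = v₀ + at = 3.50 + (0)(4.5) = 3.50 m/s
Δx = v₀t + ½at² = 3.50·4.5 + 0.5·0·4.5² = 15.8 m

Phase 3 (decelerating): v₀ = 3.50 m/s, a = -2.1 m/s².
v = v₀ + at → t = (0 − 3.50) / -2.1 = 1.67 s
v² = v₀² + 2aΔx → Δx = (0² − 3.50²)/(2·-2.1) = 2.92 m
Distance in phase 3 = 2.92 m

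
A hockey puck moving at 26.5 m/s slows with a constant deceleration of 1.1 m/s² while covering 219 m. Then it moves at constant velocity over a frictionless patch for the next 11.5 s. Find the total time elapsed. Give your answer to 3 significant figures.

Phase 1 (decelerating): v₀ = 26.5 m/s, a = -1.1 m/s².
v² = v₀² + 2aΔx = 26.5² + 2·-1.1·219 = 220 → v = 14.8 m/s
t = (v − v₀)/a = (14.8 − 26.5)/-1.1 = 10.6 s

Phase 2 (constant speed): v₀ = 14.8 m/s, a = 0 m/s².
v = v₀ + at = 14.8 + (0)(11.5) = 14.8 m/s
Δx = v₀t + ½at² = 14.8·11.5 + 0.5·0·11.5² = 171 m
Total time = 10.6 + 11.5 = 22.1 s

22.1 s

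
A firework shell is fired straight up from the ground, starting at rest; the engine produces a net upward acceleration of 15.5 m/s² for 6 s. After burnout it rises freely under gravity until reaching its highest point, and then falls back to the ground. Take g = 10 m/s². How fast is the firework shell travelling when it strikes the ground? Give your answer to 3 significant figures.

Phase 1 (powered ascent): v₀ = 0 m/s, a = 15.5 m/s².
v = v₀ + at = 0 + (15.5)(6) = 93.0 m/s
Δx = v₀t + ½at² = 0·6 + 0.5·15.5·6² = 279 m

Phase 2 (coasting upward): v₀ = 93.0 m/s, a = -10 m/s².
v = v₀ + at → t = (0 − 93.0) / -10 = 9.30 s
v² = v₀² + 2aΔx → Δx = (0² − 93.0²)/(2·-10) = 432 m

Phase 3 (free fall): v₀ = 0 m/s, a = -10 m/s².
Falls 711 m from rest: t = √(2·711/10) = 11.9 s; v = g·t = 119 m/s.
Impact speed = 119 m/s

119 m/s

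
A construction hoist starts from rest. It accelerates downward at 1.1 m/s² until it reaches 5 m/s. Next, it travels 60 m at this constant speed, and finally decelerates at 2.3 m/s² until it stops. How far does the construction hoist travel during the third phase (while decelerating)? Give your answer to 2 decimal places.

Phase 1 (accelerating): v₀ = 0 m/s, a = 1.1 m/s².
v = v₀ + at → t = (5 − 0) / 1.1 = 4.55 s
v² = v₀² + 2aΔx → Δx = (5² − 0²)/(2·1.1) = 11.4 m

Phase 2 (constant speed): v₀ = 5.00 m/s, a = 0 m/s².
Constant speed: t = d/v = 60/5.00 = 12.0 s

Phase 3 (decelerating): v₀ = 5.00 m/s, a = -2.3 m/s².
v = v₀ + at → t = (0 − 5.00) / -2.3 = 2.17 s
v² = v₀² + 2aΔx → Δx = (0² − 5.00²)/(2·-2.3) = 5.43 m
Distance in phase 3 = 5.43 m

5.43 m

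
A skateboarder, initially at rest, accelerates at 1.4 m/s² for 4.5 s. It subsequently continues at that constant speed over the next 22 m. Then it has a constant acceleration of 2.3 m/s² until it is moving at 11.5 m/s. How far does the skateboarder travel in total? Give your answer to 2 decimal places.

56.30 m

Phase 1 (accelerating): v₀ = 0 m/s, a = 1.4 m/s².
v = v₀ + at = 0 + (1.4)(4.5) = 6.30 m/s
Δx = v₀t + ½at² = 0·4.5 + 0.5·1.4·4.5² = 14.2 m

Phase 2 (constant speed): v₀ = 6.30 m/s, a = 0 m/s².
Constant speed: t = d/v = 22/6.30 = 3.49 s

Phase 3 (accelerating): v₀ = 6.30 m/s, a = 2.3 m/s².
v = v₀ + at → t = (11.5 − 6.30) / 2.3 = 2.26 s
v² = v₀² + 2aΔx → Δx = (11.5² − 6.30²)/(2·2.3) = 20.1 m
Total distance = 14.2 + 22.0 + 20.1 = 56.3 m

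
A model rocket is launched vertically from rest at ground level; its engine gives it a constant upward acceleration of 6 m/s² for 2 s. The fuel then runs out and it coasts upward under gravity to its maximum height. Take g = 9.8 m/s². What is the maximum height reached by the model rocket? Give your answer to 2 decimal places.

Phase 1 (powered ascent): v₀ = 0 m/s, a = 6 m/s².
v = v₀ + at = 0 + (6)(2) = 12.0 m/s
Δx = v₀t + ½at² = 0·2 + 0.5·6·2² = 12.0 m

Phase 2 (coasting upward): v₀ = 12.0 m/s, a = -9.8 m/s².
v = v₀ + at → t = (0 − 12.0) / -9.8 = 1.22 s
v² = v₀² + 2aΔx → Δx = (0² − 12.0²)/(2·-9.8) = 7.35 m
Maximum height = 12.0 + 7.35 = 19.3 m

19.35 m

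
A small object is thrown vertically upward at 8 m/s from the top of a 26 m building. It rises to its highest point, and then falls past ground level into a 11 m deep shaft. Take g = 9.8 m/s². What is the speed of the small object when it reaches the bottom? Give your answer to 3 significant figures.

Phase 1 (rising): v₀ = 8.00 m/s, a = -9.8 m/s².
v = v₀ + at → t = (0 − 8.00) / -9.8 = 0.816 s
v² = v₀² + 2aΔx → Δx = (0² − 8.00²)/(2·-9.8) = 3.27 m

Phase 2 (falling): v₀ = 0 m/s, a = -9.8 m/s².
Falls 40.3 m from rest: t = √(2·40.3/9.8) = 2.87 s; v = g·t = 28.1 m/s.
Final speed = 28.1 m/s

28.1 m/s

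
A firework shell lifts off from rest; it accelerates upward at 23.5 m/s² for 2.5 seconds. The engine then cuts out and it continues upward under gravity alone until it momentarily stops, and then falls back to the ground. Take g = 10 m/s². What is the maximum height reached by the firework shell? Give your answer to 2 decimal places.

Phase 1 (powered ascent): v₀ = 0 m/s, a = 23.5 m/s².
v = v₀ + at = 0 + (23.5)(2.5) = 58.8 m/s
Δx = v₀t + ½at² = 0·2.5 + 0.5·23.5·2.5² = 73.4 m

Phase 2 (coasting upward): v₀ = 58.8 m/s, a = -10 m/s².
v = v₀ + at → t = (0 − 58.8) / -10 = 5.88 s
v² = v₀² + 2aΔx → Δx = (0² − 58.8²)/(2·-10) = 173 m
Maximum height = 73.4 + 173 = 246 m

246.02 m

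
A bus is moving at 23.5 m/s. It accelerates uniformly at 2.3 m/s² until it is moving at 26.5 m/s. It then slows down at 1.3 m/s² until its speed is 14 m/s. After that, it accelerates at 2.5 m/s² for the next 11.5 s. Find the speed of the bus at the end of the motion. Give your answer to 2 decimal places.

42.75 m/s

Phase 1 (accelerating): v₀ = 23.5 m/s, a = 2.3 m/s².
v = v₀ + at → t = (26.5 − 23.5) / 2.3 = 1.30 s
v² = v₀² + 2aΔx → Δx = (26.5² − 23.5²)/(2·2.3) = 32.6 m

Phase 2 (decelerating): v₀ = 26.5 m/s, a = -1.3 m/s².
v = v₀ + at → t = (14 − 26.5) / -1.3 = 9.62 s
v² = v₀² + 2aΔx → Δx = (14² − 26.5²)/(2·-1.3) = 195 m

Phase 3 (accelerating): v₀ = 14.0 m/s, a = 2.5 m/s².
v = v₀ + at = 14.0 + (2.5)(11.5) = 42.8 m/s
Δx = v₀t + ½at² = 14.0·11.5 + 0.5·2.5·11.5² = 326 m
Final speed = 42.8 m/s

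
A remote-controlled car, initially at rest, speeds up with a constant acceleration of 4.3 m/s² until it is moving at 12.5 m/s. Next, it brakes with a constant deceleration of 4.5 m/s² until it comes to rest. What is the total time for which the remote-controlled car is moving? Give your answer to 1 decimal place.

5.7 s

Phase 1 (accelerating): v₀ = 0 m/s, a = 4.3 m/s².
v = v₀ + at → t = (12.5 − 0) / 4.3 = 2.91 s
v² = v₀² + 2aΔx → Δx = (12.5² − 0²)/(2·4.3) = 18.2 m

Phase 2 (decelerating): v₀ = 12.5 m/s, a = -4.5 m/s².
v = v₀ + at → t = (0 − 12.5) / -4.5 = 2.78 s
v² = v₀² + 2aΔx → Δx = (0² − 12.5²)/(2·-4.5) = 17.4 m
Total time = 2.91 + 2.78 = 5.68 s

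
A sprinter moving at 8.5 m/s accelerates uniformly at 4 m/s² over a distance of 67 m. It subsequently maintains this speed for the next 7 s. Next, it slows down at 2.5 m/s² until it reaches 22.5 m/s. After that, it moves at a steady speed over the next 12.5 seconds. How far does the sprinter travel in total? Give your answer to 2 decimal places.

Phase 1 (accelerating): v₀ = 8.50 m/s, a = 4 m/s².
v² = v₀² + 2aΔx = 8.50² + 2·4·67 = 608 → v = 24.7 m/s
t = (v − v₀)/a = (24.7 − 8.50)/4 = 4.04 s

Phase 2 (constant speed): v₀ = 24.7 m/s, a = 0 m/s².
v = v₀ + at = 24.7 + (0)(7) = 24.7 m/s
Δx = v₀t + ½at² = 24.7·7 + 0.5·0·7² = 173 m

Phase 3 (decelerating): v₀ = 24.7 m/s, a = -2.5 m/s².
v = v₀ + at → t = (22.5 − 24.7) / -2.5 = 0.865 s
v² = v₀² + 2aΔx → Δx = (22.5² − 24.7²)/(2·-2.5) = 20.4 m

Phase 4 (constant speed): v₀ = 22.5 m/s, a = 0 m/s².
v = v₀ + at = 22.5 + (0)(12.5) = 22.5 m/s
Δx = v₀t + ½at² = 22.5·12.5 + 0.5·0·12.5² = 281 m
Total distance = 67.0 + 173 + 20.4 + 281 = 541 m

541.29 m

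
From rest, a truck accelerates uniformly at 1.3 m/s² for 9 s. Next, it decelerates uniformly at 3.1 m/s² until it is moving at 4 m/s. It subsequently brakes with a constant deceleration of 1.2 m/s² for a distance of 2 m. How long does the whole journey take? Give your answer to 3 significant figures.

12.0 s

Phase 1 (accelerating): v₀ = 0 m/s, a = 1.3 m/s².
v = v₀ + at = 0 + (1.3)(9) = 11.7 m/s
Δx = v₀t + ½at² = 0·9 + 0.5·1.3·9² = 52.7 m

Phase 2 (decelerating): v₀ = 11.7 m/s, a = -3.1 m/s².
v = v₀ + at → t = (4 − 11.7) / -3.1 = 2.48 s
v² = v₀² + 2aΔx → Δx = (4² − 11.7²)/(2·-3.1) = 19.5 m

Phase 3 (decelerating): v₀ = 4.00 m/s, a = -1.2 m/s².
v² = v₀² + 2aΔx = 4.00² + 2·-1.2·2 = 11.2 → v = 3.35 m/s
t = (v − v₀)/a = (3.35 − 4.00)/-1.2 = 0.544 s
Total time = 9.00 + 2.48 + 0.544 = 12.0 s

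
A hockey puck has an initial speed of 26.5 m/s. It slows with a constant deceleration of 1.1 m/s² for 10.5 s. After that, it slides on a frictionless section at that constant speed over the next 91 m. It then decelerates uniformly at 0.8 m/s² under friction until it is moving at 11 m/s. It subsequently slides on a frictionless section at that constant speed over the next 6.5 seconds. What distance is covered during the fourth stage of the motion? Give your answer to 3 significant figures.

71.5 m

Phase 1 (decelerating): v₀ = 26.5 m/s, a = -1.1 m/s².
v = v₀ + at = 26.5 + (-1.1)(10.5) = 14.9 m/s
Δx = v₀t + ½at² = 26.5·10.5 + 0.5·-1.1·10.5² = 218 m

Phase 2 (constant speed): v₀ = 14.9 m/s, a = 0 m/s².
Constant speed: t = d/v = 91/14.9 = 6.09 s

Phase 3 (decelerating): v₀ = 14.9 m/s, a = -0.8 m/s².
v = v₀ + at → t = (11 − 14.9) / -0.8 = 4.94 s
v² = v₀² + 2aΔx → Δx = (11² − 14.9²)/(2·-0.8) = 64.1 m

Phase 4 (constant speed): v₀ = 11.0 m/s, a = 0 m/s².
v = v₀ + at = 11.0 + (0)(6.5) = 11.0 m/s
Δx = v₀t + ½at² = 11.0·6.5 + 0.5·0·6.5² = 71.5 m
Distance in phase 4 = 71.5 m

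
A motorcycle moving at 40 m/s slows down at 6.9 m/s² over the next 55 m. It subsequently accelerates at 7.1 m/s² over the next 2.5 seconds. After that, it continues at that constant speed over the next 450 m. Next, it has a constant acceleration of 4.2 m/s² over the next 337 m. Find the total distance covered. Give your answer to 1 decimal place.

936.7 m

Phase 1 (decelerating): v₀ = 40.0 m/s, a = -6.9 m/s².
v² = v₀² + 2aΔx = 40.0² + 2·-6.9·55 = 841 → v = 29.0 m/s
t = (v − v₀)/a = (29.0 − 40.0)/-6.9 = 1.59 s

Phase 2 (accelerating): v₀ = 29.0 m/s, a = 7.1 m/s².
v = v₀ + at = 29.0 + (7.1)(2.5) = 46.8 m/s
Δx = v₀t + ½at² = 29.0·2.5 + 0.5·7.1·2.5² = 94.7 m

Phase 3 (constant speed): v₀ = 46.8 m/s, a = 0 m/s².
Constant speed: t = d/v = 450/46.8 = 9.63 s

Phase 4 (accelerating): v₀ = 46.8 m/s, a = 4.2 m/s².
v² = v₀² + 2aΔx = 46.8² + 2·4.2·337 = 5020 → v = 70.8 m/s
t = (v − v₀)/a = (70.8 − 46.8)/4.2 = 5.73 s
Total distance = 55.0 + 94.7 + 450 + 337 = 937 m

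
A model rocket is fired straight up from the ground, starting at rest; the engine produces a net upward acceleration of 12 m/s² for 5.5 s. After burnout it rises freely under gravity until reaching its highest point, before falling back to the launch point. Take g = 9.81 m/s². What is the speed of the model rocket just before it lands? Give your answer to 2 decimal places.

Phase 1 (powered ascent): v₀ = 0 m/s, a = 12 m/s².
v = v₀ + at = 0 + (12)(5.5) = 66.0 m/s
Δx = v₀t + ½at² = 0·5.5 + 0.5·12·5.5² = 182 m

Phase 2 (coasting upward): v₀ = 66.0 m/s, a = -9.81 m/s².
v = v₀ + at → t = (0 − 66.0) / -9.81 = 6.73 s
v² = v₀² + 2aΔx → Δx = (0² − 66.0²)/(2·-9.81) = 222 m

Phase 3 (free fall): v₀ = 0 m/s, a = -9.81 m/s².
Falls 404 m from rest: t = √(2·404/9.81) = 9.07 s; v = g·t = 89.0 m/s.
Impact speed = 89.0 m/s

88.98 m/s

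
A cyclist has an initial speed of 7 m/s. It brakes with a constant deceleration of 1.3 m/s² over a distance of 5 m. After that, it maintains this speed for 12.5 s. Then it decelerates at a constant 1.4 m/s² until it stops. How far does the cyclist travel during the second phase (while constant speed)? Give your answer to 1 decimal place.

75.0 m

Phase 1 (decelerating): v₀ = 7.00 m/s, a = -1.3 m/s².
v² = v₀² + 2aΔx = 7.00² + 2·-1.3·5 = 36.0 → v = 6.00 m/s
t = (v − v₀)/a = (6.00 − 7.00)/-1.3 = 0.769 s

Phase 2 (constant speed): v₀ = 6.00 m/s, a = 0 m/s².
v = v₀ + at = 6.00 + (0)(12.5) = 6.00 m/s
Δx = v₀t + ½at² = 6.00·12.5 + 0.5·0·12.5² = 75.0 m
Distance in phase 2 = 75.0 m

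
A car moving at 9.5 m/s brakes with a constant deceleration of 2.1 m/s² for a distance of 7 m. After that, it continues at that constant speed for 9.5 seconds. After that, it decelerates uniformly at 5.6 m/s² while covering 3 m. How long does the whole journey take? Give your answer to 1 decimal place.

Phase 1 (decelerating): v₀ = 9.50 m/s, a = -2.1 m/s².
v² = v₀² + 2aΔx = 9.50² + 2·-2.1·7 = 60.8 → v = 7.80 m/s
t = (v − v₀)/a = (7.80 − 9.50)/-2.1 = 0.809 s

Phase 2 (constant speed): v₀ = 7.80 m/s, a = 0 m/s².
v = v₀ + at = 7.80 + (0)(9.5) = 7.80 m/s
Δx = v₀t + ½at² = 7.80·9.5 + 0.5·0·9.5² = 74.1 m

Phase 3 (decelerating): v₀ = 7.80 m/s, a = -5.6 m/s².
v² = v₀² + 2aΔx = 7.80² + 2·-5.6·3 = 27.2 → v = 5.22 m/s
t = (v − v₀)/a = (5.22 − 7.80)/-5.6 = 0.461 s
Total time = 0.809 + 9.50 + 0.461 = 10.8 s

10.8 s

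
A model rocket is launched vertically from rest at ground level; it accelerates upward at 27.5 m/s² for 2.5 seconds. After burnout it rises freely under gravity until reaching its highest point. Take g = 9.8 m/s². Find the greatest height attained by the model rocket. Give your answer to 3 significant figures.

Phase 1 (powered ascent): v₀ = 0 m/s, a = 27.5 m/s².
v = v₀ + at = 0 + (27.5)(2.5) = 68.8 m/s
Δx = v₀t + ½at² = 0·2.5 + 0.5·27.5·2.5² = 85.9 m

Phase 2 (coasting upward): v₀ = 68.8 m/s, a = -9.8 m/s².
v = v₀ + at → t = (0 − 68.8) / -9.8 = 7.02 s
v² = v₀² + 2aΔx → Δx = (0² − 68.8²)/(2·-9.8) = 241 m
Maximum height = 85.9 + 241 = 327 m

327 m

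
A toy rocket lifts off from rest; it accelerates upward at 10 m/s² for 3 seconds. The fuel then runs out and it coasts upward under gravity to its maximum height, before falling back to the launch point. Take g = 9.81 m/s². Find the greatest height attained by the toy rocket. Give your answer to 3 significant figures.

90.9 m

Phase 1 (powered ascent): v₀ = 0 m/s, a = 10 m/s².
v = v₀ + at = 0 + (10)(3) = 30.0 m/s
Δx = v₀t + ½at² = 0·3 + 0.5·10·3² = 45.0 m

Phase 2 (coasting upward): v₀ = 30.0 m/s, a = -9.81 m/s².
v = v₀ + at → t = (0 − 30.0) / -9.81 = 3.06 s
v² = v₀² + 2aΔx → Δx = (0² − 30.0²)/(2·-9.81) = 45.9 m
Maximum height = 45.0 + 45.9 = 90.9 m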